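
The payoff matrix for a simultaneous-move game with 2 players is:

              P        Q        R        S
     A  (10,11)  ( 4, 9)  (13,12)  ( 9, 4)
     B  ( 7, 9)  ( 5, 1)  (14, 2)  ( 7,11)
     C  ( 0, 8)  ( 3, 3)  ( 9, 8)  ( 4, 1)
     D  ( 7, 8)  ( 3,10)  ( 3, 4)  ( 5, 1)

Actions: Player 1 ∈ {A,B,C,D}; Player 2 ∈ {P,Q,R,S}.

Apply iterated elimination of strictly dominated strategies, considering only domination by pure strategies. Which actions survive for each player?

IESDS → P1:{A,B} P2:{P,R,S}

P1 drop C (A beats it: P:10>0 Q:4>3 R:13>9 S:9>4)
P1 drop D (A beats it: P:10>7 Q:4>3 R:13>3 S:9>5)
P2 drop Q (P beats it: A:11>9 B:9>1)
P1→{A,B} P2→{P,R,S}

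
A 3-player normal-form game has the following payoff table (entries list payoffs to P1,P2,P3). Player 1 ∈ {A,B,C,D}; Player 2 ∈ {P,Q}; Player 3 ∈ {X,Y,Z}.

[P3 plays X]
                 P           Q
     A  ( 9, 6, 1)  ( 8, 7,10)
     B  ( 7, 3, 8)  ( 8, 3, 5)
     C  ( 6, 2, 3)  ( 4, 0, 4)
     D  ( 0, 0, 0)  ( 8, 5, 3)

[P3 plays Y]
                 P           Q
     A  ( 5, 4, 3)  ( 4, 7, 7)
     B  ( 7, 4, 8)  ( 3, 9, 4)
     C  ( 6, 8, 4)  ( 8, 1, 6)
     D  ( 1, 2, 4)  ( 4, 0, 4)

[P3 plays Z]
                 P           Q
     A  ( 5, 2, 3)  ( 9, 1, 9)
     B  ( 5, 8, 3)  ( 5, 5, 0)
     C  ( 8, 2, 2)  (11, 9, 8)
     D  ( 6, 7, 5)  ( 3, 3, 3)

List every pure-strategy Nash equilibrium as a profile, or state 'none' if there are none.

Nash profiles: (A,Q,X), (B,Q,X), (C,Q,Z)

(A,P,X): not NE [P2→Q gives 7>6; P3→Z gives 3>1]
(A,P,Y): not NE [P1→B gives 7>5; P2→Q gives 7>4]
(A,P,Z): not NE [P1→C gives 8>5]
(A,Q,X): NE
(A,Q,Y): not NE [P1→C gives 8>4; P3→X gives 10>7]
(A,Q,Z): not NE [P1→C gives 11>9; P2→P gives 2>1; P3→X gives 10>9]
(B,P,X): not NE [P1→A gives 9>7]
(B,P,Y): not NE [P2→Q gives 9>4]
(B,P,Z): not NE [P1→C gives 8>5; P3→Y gives 8>3]
(B,Q,X): NE
(B,Q,Y): not NE [P1→C gives 8>3; P3→X gives 5>4]
(B,Q,Z): not NE [P1→C gives 11>5; P2→P gives 8>5; P3→X gives 5>0]
(C,P,X): not NE [P1→A gives 9>6; P3→Y gives 4>3]
(C,P,Y): not NE [P1→B gives 7>6]
(C,P,Z): not NE [P2→Q gives 9>2; P3→Y gives 4>2]
(C,Q,X): not NE [P1→D gives 8>4; P2→P gives 2>0; P3→Z gives 8>4]
(C,Q,Y): not NE [P2→P gives 8>1; P3→Z gives 8>6]
(C,Q,Z): NE
(D,P,X): not NE [P1→A gives 9>0; P2→Q gives 5>0; P3→Z gives 5>0]
(D,P,Y): not NE [P1→B gives 7>1; P3→Z gives 5>4]
(D,P,Z): not NE [P1→C gives 8>6]
(D,Q,X): not NE [P3→Y gives 4>3]
(D,Q,Y): not NE [P1→C gives 8>4; P2→P gives 2>0]
(D,Q,Z): not NE [P1→C gives 11>3; P2→P gives 7>3; P3→Y gives 4>3]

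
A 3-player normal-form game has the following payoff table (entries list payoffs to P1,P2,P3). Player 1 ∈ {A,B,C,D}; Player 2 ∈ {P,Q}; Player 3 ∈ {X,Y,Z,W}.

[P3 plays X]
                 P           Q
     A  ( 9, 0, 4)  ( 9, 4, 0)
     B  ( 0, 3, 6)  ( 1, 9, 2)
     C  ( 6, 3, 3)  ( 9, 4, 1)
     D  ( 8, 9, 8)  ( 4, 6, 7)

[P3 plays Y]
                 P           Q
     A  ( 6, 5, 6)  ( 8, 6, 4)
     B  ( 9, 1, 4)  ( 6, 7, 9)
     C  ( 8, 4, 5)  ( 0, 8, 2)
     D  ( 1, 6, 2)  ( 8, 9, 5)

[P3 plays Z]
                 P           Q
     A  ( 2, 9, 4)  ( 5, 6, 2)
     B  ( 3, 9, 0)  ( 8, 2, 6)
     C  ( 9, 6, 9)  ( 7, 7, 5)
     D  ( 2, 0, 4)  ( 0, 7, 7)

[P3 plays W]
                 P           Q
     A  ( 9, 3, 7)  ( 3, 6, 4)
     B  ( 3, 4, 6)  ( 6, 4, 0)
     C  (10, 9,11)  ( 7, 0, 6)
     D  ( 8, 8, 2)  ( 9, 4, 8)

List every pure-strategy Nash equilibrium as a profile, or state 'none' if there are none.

(A,P,X): not NE [P2→Q gives 4>0; P3→W gives 7>4]
(A,P,Y): not NE [P1→B gives 9>6; P2→Q gives 6>5; P3→W gives 7>6]
(A,P,Z): not NE [P1→C gives 9>2; P3→W gives 7>4]
(A,P,W): not NE [P1→C gives 10>9; P2→Q gives 6>3]
(A,Q,X): not NE [P3→W gives 4>0]
(A,Q,Y): NE
(A,Q,Z): not NE [P1→B gives 8>5; P2→P gives 9>6; P3→W gives 4>2]
(A,Q,W): not NE [P1→D gives 9>3]
(B,P,X): not NE [P1→A gives 9>0; P2→Q gives 9>3]
(B,P,Y): not NE [P2→Q gives 7>1; P3→W gives 6>4]
(B,P,Z): not NE [P1→C gives 9>3; P3→W gives 6>0]
(B,P,W): not NE [P1→C gives 10>3]
(B,Q,X): not NE [P1→C gives 9>1; P3→Y gives 9>2]
(B,Q,Y): not NE [P1→D gives 8>6]
(B,Q,Z): not NE [P2→P gives 9>2; P3→Y gives 9>6]
(B,Q,W): not NE [P1→D gives 9>6; P3→Y gives 9>0]
(C,P,X): not NE [P1→A gives 9>6; P2→Q gives 4>3; P3→W gives 11>3]
(C,P,Y): not NE [P1→B gives 9>8; P2→Q gives 8>4; P3→W gives 11>5]
(C,P,Z): not NE [P2→Q gives 7>6; P3→W gives 11>9]
(C,P,W): NE
(C,Q,X): not NE [P3→W gives 6>1]
(C,Q,Y): not NE [P1→D gives 8>0; P3→W gives 6>2]
(C,Q,Z): not NE [P1→B gives 8>7; P3→W gives 6>5]
(C,Q,W): not NE [P1→D gives 9>7; P2→P gives 9>0]
(D,P,X): not NE [P1→A gives 9>8]
(D,P,Y): not NE [P1→B gives 9>1; P2→Q gives 9>6; P3→X gives 8>2]
(D,P,Z): not NE [P1→C gives 9>2; P2→Q gives 7>0; P3→X gives 8>4]
(D,P,W): not NE [P1→C gives 10>8; P3→X gives 8>2]
(D,Q,X): not NE [P1→C gives 9>4; P2→P gives 9>6; P3→W gives 8>7]
(D,Q,Y): not NE [P3→W gives 8>5]
(D,Q,Z): not NE [P1→B gives 8>0; P3→W gives 8>7]
(D,Q,W): not NE [P2→P gives 8>4]

Nash profiles: (A,Q,Y), (C,P,W)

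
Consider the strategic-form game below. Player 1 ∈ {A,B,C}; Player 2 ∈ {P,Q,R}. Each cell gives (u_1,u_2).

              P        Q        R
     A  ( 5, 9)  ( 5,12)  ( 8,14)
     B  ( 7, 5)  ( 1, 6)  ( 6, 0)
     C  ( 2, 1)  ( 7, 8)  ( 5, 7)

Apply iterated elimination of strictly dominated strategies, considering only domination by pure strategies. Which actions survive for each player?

P2 drop P (Q beats it: A:12>9 B:6>5 C:8>1)
P1 drop B (A beats it: Q:5>1 R:8>6)
P1→{A,C} P2→{Q,R}

IESDS → P1:{A,C} P2:{Q,R}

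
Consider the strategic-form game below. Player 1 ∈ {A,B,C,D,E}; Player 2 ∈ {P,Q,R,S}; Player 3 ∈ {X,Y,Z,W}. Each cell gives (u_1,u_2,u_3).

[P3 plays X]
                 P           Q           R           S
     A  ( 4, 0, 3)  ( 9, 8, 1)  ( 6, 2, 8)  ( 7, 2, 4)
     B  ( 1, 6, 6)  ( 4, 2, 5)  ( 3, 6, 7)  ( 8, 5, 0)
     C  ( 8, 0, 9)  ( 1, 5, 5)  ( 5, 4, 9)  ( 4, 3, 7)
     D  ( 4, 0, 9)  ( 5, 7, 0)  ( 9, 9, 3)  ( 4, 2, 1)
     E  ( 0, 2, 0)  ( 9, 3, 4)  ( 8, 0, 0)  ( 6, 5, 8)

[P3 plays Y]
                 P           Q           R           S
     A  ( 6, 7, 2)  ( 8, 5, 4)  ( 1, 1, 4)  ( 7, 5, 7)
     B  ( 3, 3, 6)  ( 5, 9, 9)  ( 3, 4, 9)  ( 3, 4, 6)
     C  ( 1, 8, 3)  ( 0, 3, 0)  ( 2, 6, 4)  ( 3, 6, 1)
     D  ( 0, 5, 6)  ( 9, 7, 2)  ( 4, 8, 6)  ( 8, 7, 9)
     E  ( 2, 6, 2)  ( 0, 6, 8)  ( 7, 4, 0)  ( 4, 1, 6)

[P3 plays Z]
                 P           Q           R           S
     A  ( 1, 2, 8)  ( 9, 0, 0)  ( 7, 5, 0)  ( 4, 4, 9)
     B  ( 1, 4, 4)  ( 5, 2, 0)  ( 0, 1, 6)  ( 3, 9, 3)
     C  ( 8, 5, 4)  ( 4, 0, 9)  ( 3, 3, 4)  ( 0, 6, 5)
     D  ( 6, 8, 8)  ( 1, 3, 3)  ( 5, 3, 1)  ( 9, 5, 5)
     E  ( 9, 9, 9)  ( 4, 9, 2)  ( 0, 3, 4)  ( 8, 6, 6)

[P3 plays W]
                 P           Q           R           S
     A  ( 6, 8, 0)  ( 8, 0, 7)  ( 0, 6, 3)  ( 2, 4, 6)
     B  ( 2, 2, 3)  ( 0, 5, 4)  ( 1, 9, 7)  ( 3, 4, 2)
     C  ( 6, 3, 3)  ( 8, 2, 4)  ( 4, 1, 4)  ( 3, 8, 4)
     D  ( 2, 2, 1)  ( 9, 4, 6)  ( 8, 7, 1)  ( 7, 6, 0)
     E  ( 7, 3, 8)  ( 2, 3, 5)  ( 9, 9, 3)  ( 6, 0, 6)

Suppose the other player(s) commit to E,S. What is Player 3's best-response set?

u_3(X vs E,S) = 8
u_3(Y vs E,S) = 6
u_3(Z vs E,S) = 6
u_3(W vs E,S) = 6
max payoff 8 at {X}

argmax u_3 = {X}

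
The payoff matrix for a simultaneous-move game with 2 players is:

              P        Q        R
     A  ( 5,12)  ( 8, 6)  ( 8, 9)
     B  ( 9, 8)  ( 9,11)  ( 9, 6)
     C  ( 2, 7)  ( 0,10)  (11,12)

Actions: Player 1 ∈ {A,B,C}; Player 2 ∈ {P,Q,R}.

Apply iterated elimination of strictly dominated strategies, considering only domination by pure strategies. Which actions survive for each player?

Survivors P1:{B,C} P2:{Q,R}

P1 drop A (B beats it: P:9>5 Q:9>8 R:9>8)
P2 drop P (Q beats it: B:11>8 C:10>7)
P1→{B,C} P2→{Q,R}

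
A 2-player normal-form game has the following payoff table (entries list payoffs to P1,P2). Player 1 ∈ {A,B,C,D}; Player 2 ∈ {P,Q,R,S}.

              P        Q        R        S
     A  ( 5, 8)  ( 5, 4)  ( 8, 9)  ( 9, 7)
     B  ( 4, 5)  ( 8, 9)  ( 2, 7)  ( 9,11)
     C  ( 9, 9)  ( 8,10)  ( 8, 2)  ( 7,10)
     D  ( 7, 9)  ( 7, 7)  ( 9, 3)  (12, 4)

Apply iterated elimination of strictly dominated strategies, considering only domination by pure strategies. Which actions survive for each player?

P1 drop A (D beats it: P:7>5 Q:7>5 R:9>8 S:12>9)
P2 drop R (Q beats it: B:9>7 C:10>2 D:7>3)
P1→{B,C,D} P2→{P,Q,S}

Survivors P1:{B,C,D} P2:{P,Q,S}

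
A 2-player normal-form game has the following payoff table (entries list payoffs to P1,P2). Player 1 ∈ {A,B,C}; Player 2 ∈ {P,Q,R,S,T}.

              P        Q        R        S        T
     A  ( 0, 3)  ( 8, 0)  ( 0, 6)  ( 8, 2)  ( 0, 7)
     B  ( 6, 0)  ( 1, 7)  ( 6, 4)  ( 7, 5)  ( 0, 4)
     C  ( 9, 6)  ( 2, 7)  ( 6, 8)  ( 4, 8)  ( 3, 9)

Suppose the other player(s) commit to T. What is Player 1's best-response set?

u_1(A vs T) = 0
u_1(B vs T) = 0
u_1(C vs T) = 3
max payoff 3 at {C}

BR_1 = {C}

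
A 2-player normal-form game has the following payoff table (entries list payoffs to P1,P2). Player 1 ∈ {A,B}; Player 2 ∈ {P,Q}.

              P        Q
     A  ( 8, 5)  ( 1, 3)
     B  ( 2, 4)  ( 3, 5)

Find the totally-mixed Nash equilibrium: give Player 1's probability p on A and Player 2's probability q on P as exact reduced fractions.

P1 indiff ⇒ q·8+(1-q)·1 = q·2+(1-q)·3 ⇒ q(6) = (1-q)(2) ⇒ q = 1/4
P2 indiff ⇒ p·5+(1-p)·4 = p·3+(1-p)·5 ⇒ p(2) = (1-p)(1) ⇒ p = 1/3

p=1/3, q=1/4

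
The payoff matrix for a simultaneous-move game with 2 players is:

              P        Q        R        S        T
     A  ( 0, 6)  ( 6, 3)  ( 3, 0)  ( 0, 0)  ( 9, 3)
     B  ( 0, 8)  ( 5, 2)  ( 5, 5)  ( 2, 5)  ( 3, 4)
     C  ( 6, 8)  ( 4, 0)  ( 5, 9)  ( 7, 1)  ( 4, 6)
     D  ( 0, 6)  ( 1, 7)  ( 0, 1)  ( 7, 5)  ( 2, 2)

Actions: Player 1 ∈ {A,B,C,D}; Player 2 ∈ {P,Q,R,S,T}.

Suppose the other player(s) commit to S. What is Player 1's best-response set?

BR_1 = {C,D}

u_1(A vs S) = 0
u_1(B vs S) = 2
u_1(C vs S) = 7
u_1(D vs S) = 7
max payoff 7 at {C,D}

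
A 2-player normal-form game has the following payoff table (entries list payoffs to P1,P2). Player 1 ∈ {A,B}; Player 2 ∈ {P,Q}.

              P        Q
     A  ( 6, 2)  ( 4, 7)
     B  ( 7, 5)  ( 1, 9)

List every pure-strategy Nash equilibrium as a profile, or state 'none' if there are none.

NE set: (A,Q)

(A,P): not NE [P1→B gives 7>6; P2→Q gives 7>2]
(A,Q): NE
(B,P): not NE [P2→Q gives 9>5]
(B,Q): not NE [P1→A gives 4>1]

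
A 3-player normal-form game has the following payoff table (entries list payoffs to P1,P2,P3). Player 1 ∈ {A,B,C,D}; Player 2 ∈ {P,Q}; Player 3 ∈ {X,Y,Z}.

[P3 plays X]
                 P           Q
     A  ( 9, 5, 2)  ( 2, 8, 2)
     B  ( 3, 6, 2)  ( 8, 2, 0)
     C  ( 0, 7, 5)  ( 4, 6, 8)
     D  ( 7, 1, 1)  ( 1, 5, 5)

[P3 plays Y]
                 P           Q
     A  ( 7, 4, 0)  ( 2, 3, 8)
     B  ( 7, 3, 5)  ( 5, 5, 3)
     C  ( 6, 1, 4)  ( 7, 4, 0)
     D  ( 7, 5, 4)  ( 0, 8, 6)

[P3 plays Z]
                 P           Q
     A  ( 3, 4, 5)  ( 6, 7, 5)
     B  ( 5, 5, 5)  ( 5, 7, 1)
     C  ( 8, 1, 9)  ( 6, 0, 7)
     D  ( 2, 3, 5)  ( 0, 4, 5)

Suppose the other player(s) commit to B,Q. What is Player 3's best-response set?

argmax u_3 = {Y}

u_3(X vs B,Q) = 0
u_3(Y vs B,Q) = 3
u_3(Z vs B,Q) = 1
max payoff 3 at {Y}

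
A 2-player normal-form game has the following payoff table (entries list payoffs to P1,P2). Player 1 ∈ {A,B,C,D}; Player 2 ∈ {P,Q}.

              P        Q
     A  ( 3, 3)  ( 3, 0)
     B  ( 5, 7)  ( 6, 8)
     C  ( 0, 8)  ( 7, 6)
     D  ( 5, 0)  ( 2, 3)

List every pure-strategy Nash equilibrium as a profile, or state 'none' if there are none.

(A,P): not NE [P1→D gives 5>3]
(A,Q): not NE [P1→C gives 7>3; P2→P gives 3>0]
(B,P): not NE [P2→Q gives 8>7]
(B,Q): not NE [P1→C gives 7>6]
(C,P): not NE [P1→D gives 5>0]
(C,Q): not NE [P2→P gives 8>6]
(D,P): not NE [P2→Q gives 3>0]
(D,Q): not NE [P1→C gives 7>2]

No pure NE.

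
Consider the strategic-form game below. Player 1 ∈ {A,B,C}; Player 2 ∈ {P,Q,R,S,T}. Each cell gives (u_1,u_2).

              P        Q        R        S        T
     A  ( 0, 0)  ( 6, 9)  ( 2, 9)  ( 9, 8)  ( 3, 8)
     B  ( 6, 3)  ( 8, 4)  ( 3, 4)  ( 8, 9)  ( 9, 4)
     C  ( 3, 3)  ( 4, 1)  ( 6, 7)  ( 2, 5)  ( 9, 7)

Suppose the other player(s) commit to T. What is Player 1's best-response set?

argmax u_1 = {B,C}

u_1(A vs T) = 3
u_1(B vs T) = 9
u_1(C vs T) = 9
max payoff 9 at {B,C}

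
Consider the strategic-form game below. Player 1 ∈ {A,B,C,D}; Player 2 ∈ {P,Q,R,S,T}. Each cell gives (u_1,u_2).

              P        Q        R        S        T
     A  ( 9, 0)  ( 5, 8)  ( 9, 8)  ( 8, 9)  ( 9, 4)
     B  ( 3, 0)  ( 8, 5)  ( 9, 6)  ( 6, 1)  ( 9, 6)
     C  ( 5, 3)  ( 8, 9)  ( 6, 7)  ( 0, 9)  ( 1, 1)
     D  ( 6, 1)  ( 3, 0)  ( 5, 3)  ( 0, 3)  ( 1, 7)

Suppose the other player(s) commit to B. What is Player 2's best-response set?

u_2(P vs B) = 0
u_2(Q vs B) = 5
u_2(R vs B) = 6
u_2(S vs B) = 1
u_2(T vs B) = 6
max payoff 6 at {R,T}

argmax u_2 = {R,T}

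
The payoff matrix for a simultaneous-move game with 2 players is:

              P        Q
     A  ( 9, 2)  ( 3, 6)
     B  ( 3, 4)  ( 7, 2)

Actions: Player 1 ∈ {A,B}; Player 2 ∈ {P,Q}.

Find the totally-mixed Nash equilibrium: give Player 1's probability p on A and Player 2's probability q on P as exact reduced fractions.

P1 indiff ⇒ q·9+(1-q)·3 = q·3+(1-q)·7 ⇒ q(6) = (1-q)(4) ⇒ q = 2/5
P2 indiff ⇒ p·2+(1-p)·4 = p·6+(1-p)·2 ⇒ p(-4) = (1-p)(-2) ⇒ p = 1/3

p=1/3, q=2/5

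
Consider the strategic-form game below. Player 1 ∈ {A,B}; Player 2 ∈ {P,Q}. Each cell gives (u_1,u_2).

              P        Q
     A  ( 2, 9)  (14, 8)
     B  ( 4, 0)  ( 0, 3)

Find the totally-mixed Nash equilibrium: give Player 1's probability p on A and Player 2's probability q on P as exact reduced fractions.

P1 indiff ⇒ q·2+(1-q)·14 = q·4+(1-q)·0 ⇒ q(-2) = (1-q)(-14) ⇒ q = 7/8
P2 indiff ⇒ p·9+(1-p)·0 = p·8+(1-p)·3 ⇒ p(1) = (1-p)(3) ⇒ p = 3/4

P1 mixes 3/4 on A; P2 mixes 7/8 on P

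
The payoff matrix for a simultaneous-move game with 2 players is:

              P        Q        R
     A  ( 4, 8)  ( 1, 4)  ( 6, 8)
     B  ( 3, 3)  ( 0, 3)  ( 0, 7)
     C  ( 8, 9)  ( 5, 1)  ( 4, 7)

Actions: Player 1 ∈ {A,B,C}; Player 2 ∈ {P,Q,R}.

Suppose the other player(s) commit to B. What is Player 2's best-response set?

u_2(P vs B) = 3
u_2(Q vs B) = 3
u_2(R vs B) = 7
max payoff 7 at {R}

argmax u_2 = {R}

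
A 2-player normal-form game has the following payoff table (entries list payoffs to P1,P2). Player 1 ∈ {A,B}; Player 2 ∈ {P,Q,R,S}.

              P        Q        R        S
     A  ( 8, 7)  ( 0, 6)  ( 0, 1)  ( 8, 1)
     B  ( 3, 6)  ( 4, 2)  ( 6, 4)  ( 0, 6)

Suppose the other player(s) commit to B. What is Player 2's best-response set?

P2 best: {P,S}

u_2(P vs B) = 6
u_2(Q vs B) = 2
u_2(R vs B) = 4
u_2(S vs B) = 6
max payoff 6 at {P,S}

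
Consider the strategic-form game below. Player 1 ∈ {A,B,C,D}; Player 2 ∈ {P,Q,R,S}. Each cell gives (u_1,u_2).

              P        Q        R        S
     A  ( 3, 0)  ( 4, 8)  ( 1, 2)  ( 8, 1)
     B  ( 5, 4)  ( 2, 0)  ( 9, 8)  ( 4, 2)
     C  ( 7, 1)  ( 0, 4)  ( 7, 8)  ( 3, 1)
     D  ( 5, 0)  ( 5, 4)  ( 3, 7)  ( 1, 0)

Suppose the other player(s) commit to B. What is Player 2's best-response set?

argmax u_2 = {R}

u_2(P vs B) = 4
u_2(Q vs B) = 0
u_2(R vs B) = 8
u_2(S vs B) = 2
max payoff 8 at {R}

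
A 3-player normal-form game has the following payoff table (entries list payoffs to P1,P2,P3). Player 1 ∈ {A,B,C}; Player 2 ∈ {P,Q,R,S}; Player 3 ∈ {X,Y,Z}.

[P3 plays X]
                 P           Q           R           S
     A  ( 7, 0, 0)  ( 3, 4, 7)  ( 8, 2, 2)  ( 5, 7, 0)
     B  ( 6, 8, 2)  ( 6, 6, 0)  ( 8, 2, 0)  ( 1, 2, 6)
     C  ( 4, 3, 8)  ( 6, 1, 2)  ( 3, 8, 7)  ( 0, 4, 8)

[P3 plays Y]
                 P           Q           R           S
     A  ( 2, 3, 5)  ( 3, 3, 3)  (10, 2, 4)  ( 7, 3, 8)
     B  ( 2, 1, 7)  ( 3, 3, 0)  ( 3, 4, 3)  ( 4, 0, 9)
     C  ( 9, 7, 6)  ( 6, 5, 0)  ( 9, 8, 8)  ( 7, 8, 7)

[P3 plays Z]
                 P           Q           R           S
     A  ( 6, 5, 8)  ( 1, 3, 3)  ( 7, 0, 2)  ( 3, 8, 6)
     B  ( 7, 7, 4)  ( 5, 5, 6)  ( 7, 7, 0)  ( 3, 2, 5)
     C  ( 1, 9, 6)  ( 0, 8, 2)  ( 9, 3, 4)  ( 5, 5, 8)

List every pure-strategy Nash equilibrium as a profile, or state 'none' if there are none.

PSNE = {(A,S,Y)}

(A,P,X): not NE [P2→S gives 7>0; P3→Z gives 8>0]
(A,P,Y): not NE [P1→C gives 9>2; P3→Z gives 8>5]
(A,P,Z): not NE [P1→B gives 7>6; P2→S gives 8>5]
(A,Q,X): not NE [P1→C gives 6>3; P2→S gives 7>4]
(A,Q,Y): not NE [P1→C gives 6>3; P3→X gives 7>3]
(A,Q,Z): not NE [P1→B gives 5>1; P2→S gives 8>3; P3→X gives 7>3]
(A,R,X): not NE [P2→S gives 7>2; P3→Y gives 4>2]
(A,R,Y): not NE [P2→S gives 3>2]
(A,R,Z): not NE [P1→C gives 9>7; P2→S gives 8>0; P3→Y gives 4>2]
(A,S,X): not NE [P3→Y gives 8>0]
(A,S,Y): NE
(A,S,Z): not NE [P1→C gives 5>3; P3→Y gives 8>6]
(B,P,X): not NE [P1→A gives 7>6; P3→Y gives 7>2]
(B,P,Y): not NE [P1→C gives 9>2; P2→R gives 4>1]
(B,P,Z): not NE [P3→Y gives 7>4]
(B,Q,X): not NE [P2→P gives 8>6; P3→Z gives 6>0]
(B,Q,Y): not NE [P1→C gives 6>3; P2→R gives 4>3; P3→Z gives 6>0]
(B,Q,Z): not NE [P2→R gives 7>5]
(B,R,X): not NE [P2→P gives 8>2; P3→Y gives 3>0]
(B,R,Y): not NE [P1→A gives 10>3]
(B,R,Z): not NE [P1→C gives 9>7; P3→Y gives 3>0]
(B,S,X): not NE [P1→A gives 5>1; P2→P gives 8>2; P3→Y gives 9>6]
(B,S,Y): not NE [P1→C gives 7>4; P2→R gives 4>0]
(B,S,Z): not NE [P1→C gives 5>3; P2→R gives 7>2; P3→Y gives 9>5]
(C,P,X): not NE [P1→A gives 7>4; P2→R gives 8>3]
(C,P,Y): not NE [P2→S gives 8>7; P3→X gives 8>6]
(C,P,Z): not NE [P1→B gives 7>1; P3→X gives 8>6]
(C,Q,X): not NE [P2→R gives 8>1]
(C,Q,Y): not NE [P2→S gives 8>5; P3→Z gives 2>0]
(C,Q,Z): not NE [P1→B gives 5>0; P2→P gives 9>8]
(C,R,X): not NE [P1→B gives 8>3; P3→Y gives 8>7]
(C,R,Y): not NE [P1→A gives 10>9]
(C,R,Z): not NE [P2→P gives 9>3; P3→Y gives 8>4]
(C,S,X): not NE [P1→A gives 5>0; P2→R gives 8>4]
(C,S,Y): not NE [P3→Z gives 8>7]
(C,S,Z): not NE [P2→P gives 9>5]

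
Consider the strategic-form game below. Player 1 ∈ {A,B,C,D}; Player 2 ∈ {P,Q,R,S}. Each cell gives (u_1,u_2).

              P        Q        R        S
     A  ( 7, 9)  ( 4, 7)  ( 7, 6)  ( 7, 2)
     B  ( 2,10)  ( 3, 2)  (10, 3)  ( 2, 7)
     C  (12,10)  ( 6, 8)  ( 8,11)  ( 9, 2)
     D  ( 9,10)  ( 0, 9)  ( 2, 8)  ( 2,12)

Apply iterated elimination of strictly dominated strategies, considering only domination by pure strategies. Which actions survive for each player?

Survivors P1:{B,C} P2:{P,R}

P1 drop A (C beats it: P:12>7 Q:6>4 R:8>7 S:9>7)
P1 drop D (C beats it: P:12>9 Q:6>0 R:8>2 S:9>2)
P2 drop Q (P beats it: B:10>2 C:10>8)
P2 drop S (P beats it: B:10>7 C:10>2)
P1→{B,C} P2→{P,R}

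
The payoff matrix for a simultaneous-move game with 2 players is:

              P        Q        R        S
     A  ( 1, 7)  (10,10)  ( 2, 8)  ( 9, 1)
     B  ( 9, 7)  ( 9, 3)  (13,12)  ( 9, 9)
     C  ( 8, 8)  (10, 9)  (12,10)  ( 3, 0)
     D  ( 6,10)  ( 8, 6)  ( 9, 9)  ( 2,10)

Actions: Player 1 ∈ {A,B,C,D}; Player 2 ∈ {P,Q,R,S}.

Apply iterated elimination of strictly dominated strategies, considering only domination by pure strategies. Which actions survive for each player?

Remaining: P1:{A,B,C} P2:{Q,R}

P1 drop D (B beats it: P:9>6 Q:9>8 R:13>9 S:9>2)
P2 drop P (R beats it: A:8>7 B:12>7 C:10>8)
P2 drop S (R beats it: A:8>1 B:12>9 C:10>0)
P1→{A,B,C} P2→{Q,R}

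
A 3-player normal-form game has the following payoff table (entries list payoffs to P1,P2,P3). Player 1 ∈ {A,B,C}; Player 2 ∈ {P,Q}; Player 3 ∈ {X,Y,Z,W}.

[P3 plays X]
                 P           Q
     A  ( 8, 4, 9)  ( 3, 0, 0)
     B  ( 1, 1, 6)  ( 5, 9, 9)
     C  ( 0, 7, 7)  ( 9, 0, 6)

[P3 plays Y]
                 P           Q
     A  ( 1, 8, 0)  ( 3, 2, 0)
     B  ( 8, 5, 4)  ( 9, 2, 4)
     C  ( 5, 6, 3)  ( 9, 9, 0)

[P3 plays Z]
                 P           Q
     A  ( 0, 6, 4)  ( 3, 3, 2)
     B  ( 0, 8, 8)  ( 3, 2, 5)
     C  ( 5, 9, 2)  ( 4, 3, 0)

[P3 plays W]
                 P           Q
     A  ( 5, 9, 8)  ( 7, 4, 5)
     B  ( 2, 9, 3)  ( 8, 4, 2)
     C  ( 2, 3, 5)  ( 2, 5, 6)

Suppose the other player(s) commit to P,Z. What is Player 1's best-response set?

u_1(A vs P,Z) = 0
u_1(B vs P,Z) = 0
u_1(C vs P,Z) = 5
max payoff 5 at {C}

P1 best: {C}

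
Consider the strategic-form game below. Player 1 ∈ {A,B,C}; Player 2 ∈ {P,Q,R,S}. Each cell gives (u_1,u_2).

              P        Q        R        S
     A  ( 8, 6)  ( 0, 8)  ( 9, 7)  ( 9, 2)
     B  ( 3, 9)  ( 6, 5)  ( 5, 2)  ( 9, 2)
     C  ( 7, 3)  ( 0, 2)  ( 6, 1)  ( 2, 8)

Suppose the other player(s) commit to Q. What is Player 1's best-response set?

argmax u_1 = {B}

u_1(A vs Q) = 0
u_1(B vs Q) = 6
u_1(C vs Q) = 0
max payoff 6 at {B}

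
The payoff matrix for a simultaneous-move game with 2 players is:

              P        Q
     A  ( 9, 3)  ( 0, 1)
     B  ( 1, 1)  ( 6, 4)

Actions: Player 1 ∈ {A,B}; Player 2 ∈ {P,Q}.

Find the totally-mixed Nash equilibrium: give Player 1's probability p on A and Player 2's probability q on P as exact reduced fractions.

P1 indiff ⇒ q·9+(1-q)·0 = q·1+(1-q)·6 ⇒ q(8) = (1-q)(6) ⇒ q = 3/7
P2 indiff ⇒ p·3+(1-p)·1 = p·1+(1-p)·4 ⇒ p(2) = (1-p)(3) ⇒ p = 3/5

p=3/5, q=3/7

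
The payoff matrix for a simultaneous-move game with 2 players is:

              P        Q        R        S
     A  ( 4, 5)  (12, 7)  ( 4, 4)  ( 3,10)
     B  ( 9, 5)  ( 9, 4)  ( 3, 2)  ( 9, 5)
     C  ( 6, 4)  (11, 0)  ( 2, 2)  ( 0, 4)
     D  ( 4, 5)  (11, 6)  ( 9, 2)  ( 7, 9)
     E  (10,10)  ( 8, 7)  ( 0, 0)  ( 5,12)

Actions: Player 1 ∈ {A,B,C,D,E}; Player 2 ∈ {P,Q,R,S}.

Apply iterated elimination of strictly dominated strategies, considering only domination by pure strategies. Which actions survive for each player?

P2 drop Q (S beats it: A:10>7 B:5>4 C:4>0 D:9>6 E:12>7)
P1 drop C (B beats it: P:9>6 R:3>2 S:9>0)
P2 drop R (P beats it: A:5>4 B:5>2 D:5>2 E:10>0)
P1 drop A (B beats it: P:9>4 S:9>3)
P1 drop D (B beats it: P:9>4 S:9>7)
P1→{B,E} P2→{P,S}

Remaining: P1:{B,E} P2:{P,S}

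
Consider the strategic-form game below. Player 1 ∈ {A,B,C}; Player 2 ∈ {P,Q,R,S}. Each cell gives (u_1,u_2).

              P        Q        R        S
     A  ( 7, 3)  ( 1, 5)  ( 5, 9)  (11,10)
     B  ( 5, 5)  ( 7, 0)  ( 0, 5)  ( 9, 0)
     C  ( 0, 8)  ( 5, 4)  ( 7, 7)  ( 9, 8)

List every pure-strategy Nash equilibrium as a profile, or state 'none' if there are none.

(A,P): not NE [P2→S gives 10>3]
(A,Q): not NE [P1→B gives 7>1; P2→S gives 10>5]
(A,R): not NE [P1→C gives 7>5; P2→S gives 10>9]
(A,S): NE
(B,P): not NE [P1→A gives 7>5]
(B,Q): not NE [P2→R gives 5>0]
(B,R): not NE [P1→C gives 7>0]
(B,S): not NE [P1→A gives 11>9; P2→R gives 5>0]
(C,P): not NE [P1→A gives 7>0]
(C,Q): not NE [P1→B gives 7>5; P2→S gives 8>4]
(C,R): not NE [P2→S gives 8>7]
(C,S): not NE [P1→A gives 11>9]

NE set: (A,S)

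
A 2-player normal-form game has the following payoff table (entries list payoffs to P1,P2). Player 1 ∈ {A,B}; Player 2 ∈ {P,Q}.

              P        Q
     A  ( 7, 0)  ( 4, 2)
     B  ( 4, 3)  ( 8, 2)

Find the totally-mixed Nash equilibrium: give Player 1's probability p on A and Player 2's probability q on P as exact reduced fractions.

(p,q) = (1/3, 4/7)

P1 indiff ⇒ q·7+(1-q)·4 = q·4+(1-q)·8 ⇒ q(3) = (1-q)(4) ⇒ q = 4/7
P2 indiff ⇒ p·0+(1-p)·3 = p·2+(1-p)·2 ⇒ p(-2) = (1-p)(-1) ⇒ p = 1/3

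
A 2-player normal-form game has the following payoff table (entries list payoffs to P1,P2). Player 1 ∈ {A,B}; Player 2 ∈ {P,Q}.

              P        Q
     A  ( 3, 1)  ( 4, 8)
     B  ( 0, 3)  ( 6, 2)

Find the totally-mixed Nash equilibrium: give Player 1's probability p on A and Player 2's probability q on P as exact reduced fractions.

P1 indiff ⇒ q·3+(1-q)·4 = q·0+(1-q)·6 ⇒ q(3) = (1-q)(2) ⇒ q = 2/5
P2 indiff ⇒ p·1+(1-p)·3 = p·8+(1-p)·2 ⇒ p(-7) = (1-p)(-1) ⇒ p = 1/8

P1 mixes 1/8 on A; P2 mixes 2/5 on P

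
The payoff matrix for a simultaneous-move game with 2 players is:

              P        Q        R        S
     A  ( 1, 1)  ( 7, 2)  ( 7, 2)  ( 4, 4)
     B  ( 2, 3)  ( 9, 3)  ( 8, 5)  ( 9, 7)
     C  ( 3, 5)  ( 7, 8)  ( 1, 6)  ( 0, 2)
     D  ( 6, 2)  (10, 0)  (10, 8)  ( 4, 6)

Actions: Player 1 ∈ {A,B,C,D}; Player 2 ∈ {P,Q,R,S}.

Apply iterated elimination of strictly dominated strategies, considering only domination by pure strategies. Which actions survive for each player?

Remaining: P1:{B,D} P2:{R,S}

P1 drop A (B beats it: P:2>1 Q:9>7 R:8>7 S:9>4)
P1 drop C (D beats it: P:6>3 Q:10>7 R:10>1 S:4>0)
P2 drop P (R beats it: B:5>3 D:8>2)
P2 drop Q (R beats it: B:5>3 D:8>0)
P1→{B,D} P2→{R,S}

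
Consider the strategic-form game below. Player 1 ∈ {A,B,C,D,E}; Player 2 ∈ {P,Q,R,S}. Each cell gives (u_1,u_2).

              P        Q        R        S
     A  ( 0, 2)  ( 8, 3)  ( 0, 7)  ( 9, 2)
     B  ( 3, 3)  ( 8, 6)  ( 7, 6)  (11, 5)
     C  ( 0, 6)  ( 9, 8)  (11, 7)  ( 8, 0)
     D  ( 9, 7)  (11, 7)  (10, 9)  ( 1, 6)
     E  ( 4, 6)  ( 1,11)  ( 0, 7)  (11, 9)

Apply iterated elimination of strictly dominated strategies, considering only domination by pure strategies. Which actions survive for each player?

Survivors P1:{C,D} P2:{Q,R}

P2 drop P (R beats it: A:7>2 B:6>3 C:7>6 D:9>7 E:7>6)
P2 drop S (Q beats it: A:3>2 B:6>5 C:8>0 D:7>6 E:11>9)
P1 drop A (C beats it: Q:9>8 R:11>0)
P1 drop B (C beats it: Q:9>8 R:11>7)
P1 drop E (C beats it: Q:9>1 R:11>0)
P1→{C,D} P2→{Q,R}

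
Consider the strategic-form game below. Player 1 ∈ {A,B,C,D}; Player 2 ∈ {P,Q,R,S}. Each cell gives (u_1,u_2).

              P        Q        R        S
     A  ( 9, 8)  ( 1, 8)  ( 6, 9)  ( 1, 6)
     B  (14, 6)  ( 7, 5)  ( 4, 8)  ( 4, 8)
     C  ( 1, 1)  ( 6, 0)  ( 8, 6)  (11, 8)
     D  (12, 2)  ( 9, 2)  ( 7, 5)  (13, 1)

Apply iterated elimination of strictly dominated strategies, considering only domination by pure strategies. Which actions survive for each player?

P1 drop A (D beats it: P:12>9 Q:9>1 R:7>6 S:13>1)
P2 drop P (R beats it: B:8>6 C:6>1 D:5>2)
P1 drop B (D beats it: Q:9>7 R:7>4 S:13>4)
P2 drop Q (R beats it: C:6>0 D:5>2)
P1→{C,D} P2→{R,S}

IESDS → P1:{C,D} P2:{R,S}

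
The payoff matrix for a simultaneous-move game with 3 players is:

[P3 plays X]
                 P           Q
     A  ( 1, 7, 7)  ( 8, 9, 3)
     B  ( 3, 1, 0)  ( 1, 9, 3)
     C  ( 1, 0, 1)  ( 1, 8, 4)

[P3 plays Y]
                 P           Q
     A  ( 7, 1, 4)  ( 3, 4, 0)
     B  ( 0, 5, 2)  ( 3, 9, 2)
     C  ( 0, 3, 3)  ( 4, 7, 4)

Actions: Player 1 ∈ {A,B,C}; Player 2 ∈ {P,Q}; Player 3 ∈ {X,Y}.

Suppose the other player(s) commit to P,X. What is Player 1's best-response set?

argmax u_1 = {B}

u_1(A vs P,X) = 1
u_1(B vs P,X) = 3
u_1(C vs P,X) = 1
max payoff 3 at {B}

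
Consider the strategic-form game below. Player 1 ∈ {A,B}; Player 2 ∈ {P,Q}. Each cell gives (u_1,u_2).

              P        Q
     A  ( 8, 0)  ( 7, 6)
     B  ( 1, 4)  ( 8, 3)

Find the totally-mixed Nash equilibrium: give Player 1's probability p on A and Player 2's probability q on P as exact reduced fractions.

P1 indiff ⇒ q·8+(1-q)·7 = q·1+(1-q)·8 ⇒ q(7) = (1-q)(1) ⇒ q = 1/8
P2 indiff ⇒ p·0+(1-p)·4 = p·6+(1-p)·3 ⇒ p(-6) = (1-p)(-1) ⇒ p = 1/7

p=1/7, q=1/8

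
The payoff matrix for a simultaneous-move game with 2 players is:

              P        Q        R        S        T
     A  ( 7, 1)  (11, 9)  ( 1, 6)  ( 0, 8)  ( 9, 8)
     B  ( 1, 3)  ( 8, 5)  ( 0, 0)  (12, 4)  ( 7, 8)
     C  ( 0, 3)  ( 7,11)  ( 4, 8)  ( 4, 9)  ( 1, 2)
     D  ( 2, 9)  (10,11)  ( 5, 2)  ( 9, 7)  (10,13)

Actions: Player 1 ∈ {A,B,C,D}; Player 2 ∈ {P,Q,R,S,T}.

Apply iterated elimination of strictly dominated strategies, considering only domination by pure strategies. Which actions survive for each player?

P1 drop C (D beats it: P:2>0 Q:10>7 R:5>4 S:9>4 T:10>1)
P2 drop P (Q beats it: A:9>1 B:5>3 D:11>9)
P2 drop R (Q beats it: A:9>6 B:5>0 D:11>2)
P2 drop S (Q beats it: A:9>8 B:5>4 D:11>7)
P1 drop B (A beats it: Q:11>8 T:9>7)
P1→{A,D} P2→{Q,T}

Remaining: P1:{A,D} P2:{Q,T}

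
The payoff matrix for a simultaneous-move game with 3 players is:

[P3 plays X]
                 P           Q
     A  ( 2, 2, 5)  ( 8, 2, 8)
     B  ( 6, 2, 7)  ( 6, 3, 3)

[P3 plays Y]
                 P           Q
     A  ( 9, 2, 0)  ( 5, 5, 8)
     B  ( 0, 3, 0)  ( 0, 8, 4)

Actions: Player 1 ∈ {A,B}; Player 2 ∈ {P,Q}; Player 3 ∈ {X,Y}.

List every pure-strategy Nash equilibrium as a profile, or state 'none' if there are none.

(A,P,X): not NE [P1→B gives 6>2]
(A,P,Y): not NE [P2→Q gives 5>2; P3→X gives 5>0]
(A,Q,X): NE
(A,Q,Y): NE
(B,P,X): not NE [P2→Q gives 3>2]
(B,P,Y): not NE [P1→A gives 9>0; P2→Q gives 8>3; P3→X gives 7>0]
(B,Q,X): not NE [P1→A gives 8>6; P3→Y gives 4>3]
(B,Q,Y): not NE [P1→A gives 5>0]

NE set: (A,Q,X), (A,Q,Y)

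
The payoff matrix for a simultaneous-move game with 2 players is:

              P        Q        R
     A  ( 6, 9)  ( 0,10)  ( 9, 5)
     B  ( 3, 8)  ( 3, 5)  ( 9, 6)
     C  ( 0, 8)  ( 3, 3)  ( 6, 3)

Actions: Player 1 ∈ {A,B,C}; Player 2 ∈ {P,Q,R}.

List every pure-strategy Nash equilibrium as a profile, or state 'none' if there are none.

(A,P): not NE [P2→Q gives 10>9]
(A,Q): not NE [P1→C gives 3>0]
(A,R): not NE [P2→Q gives 10>5]
(B,P): not NE [P1→A gives 6>3]
(B,Q): not NE [P2→P gives 8>5]
(B,R): not NE [P2→P gives 8>6]
(C,P): not NE [P1→A gives 6>0]
(C,Q): not NE [P2→P gives 8>3]
(C,R): not NE [P1→B gives 9>6; P2→P gives 8>3]

Equilibria: none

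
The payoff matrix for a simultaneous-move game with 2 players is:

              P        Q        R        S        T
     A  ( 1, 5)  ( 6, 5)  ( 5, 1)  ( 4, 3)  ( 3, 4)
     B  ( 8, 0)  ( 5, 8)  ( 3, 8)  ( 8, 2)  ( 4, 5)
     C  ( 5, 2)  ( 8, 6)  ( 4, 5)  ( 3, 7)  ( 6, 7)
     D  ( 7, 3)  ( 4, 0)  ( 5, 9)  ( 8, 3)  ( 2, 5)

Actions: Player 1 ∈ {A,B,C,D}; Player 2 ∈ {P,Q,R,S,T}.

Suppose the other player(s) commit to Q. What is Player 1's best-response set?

u_1(A vs Q) = 6
u_1(B vs Q) = 5
u_1(C vs Q) = 8
u_1(D vs Q) = 4
max payoff 8 at {C}

argmax u_1 = {C}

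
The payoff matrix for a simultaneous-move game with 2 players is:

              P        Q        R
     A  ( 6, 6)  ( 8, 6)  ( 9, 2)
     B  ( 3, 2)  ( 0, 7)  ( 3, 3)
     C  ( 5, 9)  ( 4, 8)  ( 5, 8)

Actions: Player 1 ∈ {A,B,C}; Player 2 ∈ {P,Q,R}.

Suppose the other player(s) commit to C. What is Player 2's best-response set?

u_2(P vs C) = 9
u_2(Q vs C) = 8
u_2(R vs C) = 8
max payoff 9 at {P}

BR_2 = {P}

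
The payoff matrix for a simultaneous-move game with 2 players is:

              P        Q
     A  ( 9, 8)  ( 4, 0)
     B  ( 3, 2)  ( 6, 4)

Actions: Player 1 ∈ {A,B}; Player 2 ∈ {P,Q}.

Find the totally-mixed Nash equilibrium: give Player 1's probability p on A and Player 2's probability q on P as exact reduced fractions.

P1 indiff ⇒ q·9+(1-q)·4 = q·3+(1-q)·6 ⇒ q(6) = (1-q)(2) ⇒ q = 1/4
P2 indiff ⇒ p·8+(1-p)·2 = p·0+(1-p)·4 ⇒ p(8) = (1-p)(2) ⇒ p = 1/5

(p,q) = (1/5, 1/4)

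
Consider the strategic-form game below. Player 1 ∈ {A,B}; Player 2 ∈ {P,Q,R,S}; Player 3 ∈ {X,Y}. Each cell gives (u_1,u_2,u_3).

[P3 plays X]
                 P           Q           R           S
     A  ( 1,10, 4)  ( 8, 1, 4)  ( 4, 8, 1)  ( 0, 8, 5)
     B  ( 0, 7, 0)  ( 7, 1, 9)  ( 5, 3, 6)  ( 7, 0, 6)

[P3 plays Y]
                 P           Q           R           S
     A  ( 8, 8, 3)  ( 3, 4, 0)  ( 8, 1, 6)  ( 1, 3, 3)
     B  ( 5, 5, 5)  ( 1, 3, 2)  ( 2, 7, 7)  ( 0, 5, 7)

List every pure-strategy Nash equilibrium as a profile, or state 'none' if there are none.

PSNE = {(A,P,X)}

(A,P,X): NE
(A,P,Y): not NE [P3→X gives 4>3]
(A,Q,X): not NE [P2→P gives 10>1]
(A,Q,Y): not NE [P2→P gives 8>4; P3→X gives 4>0]
(A,R,X): not NE [P1→B gives 5>4; P2→P gives 10>8; P3→Y gives 6>1]
(A,R,Y): not NE [P2→P gives 8>1]
(A,S,X): not NE [P1→B gives 7>0; P2→P gives 10>8]
(A,S,Y): not NE [P2→P gives 8>3; P3→X gives 5>3]
(B,P,X): not NE [P1→A gives 1>0; P3→Y gives 5>0]
(B,P,Y): not NE [P1→A gives 8>5; P2→R gives 7>5]
(B,Q,X): not NE [P1→A gives 8>7; P2→P gives 7>1]
(B,Q,Y): not NE [P1→A gives 3>1; P2→R gives 7>3; P3→X gives 9>2]
(B,R,X): not NE [P2→P gives 7>3; P3→Y gives 7>6]
(B,R,Y): not NE [P1→A gives 8>2]
(B,S,X): not NE [P2→P gives 7>0; P3→Y gives 7>6]
(B,S,Y): not NE [P1→A gives 1>0; P2→R gives 7>5]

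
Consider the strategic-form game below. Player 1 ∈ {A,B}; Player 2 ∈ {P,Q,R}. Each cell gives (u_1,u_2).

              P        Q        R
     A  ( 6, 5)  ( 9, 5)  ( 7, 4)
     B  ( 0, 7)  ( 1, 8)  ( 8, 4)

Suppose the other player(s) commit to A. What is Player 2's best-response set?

BR_2 = {P,Q}

u_2(P vs A) = 5
u_2(Q vs A) = 5
u_2(R vs A) = 4
max payoff 5 at {P,Q}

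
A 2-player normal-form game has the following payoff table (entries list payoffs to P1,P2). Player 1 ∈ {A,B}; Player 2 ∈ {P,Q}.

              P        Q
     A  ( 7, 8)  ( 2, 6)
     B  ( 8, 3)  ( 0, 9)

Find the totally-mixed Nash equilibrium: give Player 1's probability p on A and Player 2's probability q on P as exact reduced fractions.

p=3/4, q=2/3

P1 indiff ⇒ q·7+(1-q)·2 = q·8+(1-q)·0 ⇒ q(-1) = (1-q)(-2) ⇒ q = 2/3
P2 indiff ⇒ p·8+(1-p)·3 = p·6+(1-p)·9 ⇒ p(2) = (1-p)(6) ⇒ p = 3/4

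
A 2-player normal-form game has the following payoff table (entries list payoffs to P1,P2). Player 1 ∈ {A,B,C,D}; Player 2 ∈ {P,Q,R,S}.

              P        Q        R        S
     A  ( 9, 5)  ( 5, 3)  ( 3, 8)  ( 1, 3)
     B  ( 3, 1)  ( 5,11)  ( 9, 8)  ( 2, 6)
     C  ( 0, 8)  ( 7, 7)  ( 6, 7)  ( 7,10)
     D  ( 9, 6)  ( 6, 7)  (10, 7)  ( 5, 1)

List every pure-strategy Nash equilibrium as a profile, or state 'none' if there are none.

(A,P): not NE [P2→R gives 8>5]
(A,Q): not NE [P1→C gives 7>5; P2→R gives 8>3]
(A,R): not NE [P1→D gives 10>3]
(A,S): not NE [P1→C gives 7>1; P2→R gives 8>3]
(B,P): not NE [P1→D gives 9>3; P2→Q gives 11>1]
(B,Q): not NE [P1→C gives 7>5]
(B,R): not NE [P1→D gives 10>9; P2→Q gives 11>8]
(B,S): not NE [P1→C gives 7>2; P2→Q gives 11>6]
(C,P): not NE [P1→D gives 9>0; P2→S gives 10>8]
(C,Q): not NE [P2→S gives 10>7]
(C,R): not NE [P1→D gives 10>6; P2→S gives 10>7]
(C,S): NE
(D,P): not NE [P2→R gives 7>6]
(D,Q): not NE [P1→C gives 7>6]
(D,R): NE
(D,S): not NE [P1→C gives 7>5; P2→R gives 7>1]

PSNE = {(C,S), (D,R)}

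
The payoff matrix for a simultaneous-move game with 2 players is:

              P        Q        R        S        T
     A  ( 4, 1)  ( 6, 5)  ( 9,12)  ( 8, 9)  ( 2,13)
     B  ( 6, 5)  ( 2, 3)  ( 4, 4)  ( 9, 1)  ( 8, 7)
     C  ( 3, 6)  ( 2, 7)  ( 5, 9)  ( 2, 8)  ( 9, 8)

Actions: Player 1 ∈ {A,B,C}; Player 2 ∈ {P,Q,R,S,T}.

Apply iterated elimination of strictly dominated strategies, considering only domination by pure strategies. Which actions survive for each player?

IESDS → P1:{A,C} P2:{R,T}

P2 drop P (T beats it: A:13>1 B:7>5 C:8>6)
P2 drop Q (R beats it: A:12>5 B:4>3 C:9>7)
P2 drop S (R beats it: A:12>9 B:4>1 C:9>8)
P1 drop B (C beats it: R:5>4 T:9>8)
P1→{A,C} P2→{R,T}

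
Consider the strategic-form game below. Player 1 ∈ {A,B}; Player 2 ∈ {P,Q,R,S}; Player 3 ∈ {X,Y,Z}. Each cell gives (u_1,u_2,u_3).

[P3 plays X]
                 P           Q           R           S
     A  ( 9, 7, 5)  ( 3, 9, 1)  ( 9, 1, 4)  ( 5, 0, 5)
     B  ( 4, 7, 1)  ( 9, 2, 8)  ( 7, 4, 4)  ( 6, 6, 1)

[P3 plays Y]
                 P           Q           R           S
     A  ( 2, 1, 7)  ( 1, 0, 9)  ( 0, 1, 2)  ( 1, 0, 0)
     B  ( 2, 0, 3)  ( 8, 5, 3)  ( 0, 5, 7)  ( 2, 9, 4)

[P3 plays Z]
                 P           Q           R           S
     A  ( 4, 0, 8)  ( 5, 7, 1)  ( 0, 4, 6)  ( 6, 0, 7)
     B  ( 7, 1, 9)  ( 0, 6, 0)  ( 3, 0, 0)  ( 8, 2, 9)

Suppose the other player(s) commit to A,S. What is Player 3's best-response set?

BR_3 = {Z}

u_3(X vs A,S) = 5
u_3(Y vs A,S) = 0
u_3(Z vs A,S) = 7
max payoff 7 at {Z}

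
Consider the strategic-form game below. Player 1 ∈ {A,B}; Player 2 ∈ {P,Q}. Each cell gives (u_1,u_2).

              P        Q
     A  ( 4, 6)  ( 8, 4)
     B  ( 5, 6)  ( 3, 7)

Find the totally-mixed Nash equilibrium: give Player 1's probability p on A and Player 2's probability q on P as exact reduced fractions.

P1 indiff ⇒ q·4+(1-q)·8 = q·5+(1-q)·3 ⇒ q(-1) = (1-q)(-5) ⇒ q = 5/6
P2 indiff ⇒ p·6+(1-p)·6 = p·4+(1-p)·7 ⇒ p(2) = (1-p)(1) ⇒ p = 1/3

P1 mixes 1/3 on A; P2 mixes 5/6 on P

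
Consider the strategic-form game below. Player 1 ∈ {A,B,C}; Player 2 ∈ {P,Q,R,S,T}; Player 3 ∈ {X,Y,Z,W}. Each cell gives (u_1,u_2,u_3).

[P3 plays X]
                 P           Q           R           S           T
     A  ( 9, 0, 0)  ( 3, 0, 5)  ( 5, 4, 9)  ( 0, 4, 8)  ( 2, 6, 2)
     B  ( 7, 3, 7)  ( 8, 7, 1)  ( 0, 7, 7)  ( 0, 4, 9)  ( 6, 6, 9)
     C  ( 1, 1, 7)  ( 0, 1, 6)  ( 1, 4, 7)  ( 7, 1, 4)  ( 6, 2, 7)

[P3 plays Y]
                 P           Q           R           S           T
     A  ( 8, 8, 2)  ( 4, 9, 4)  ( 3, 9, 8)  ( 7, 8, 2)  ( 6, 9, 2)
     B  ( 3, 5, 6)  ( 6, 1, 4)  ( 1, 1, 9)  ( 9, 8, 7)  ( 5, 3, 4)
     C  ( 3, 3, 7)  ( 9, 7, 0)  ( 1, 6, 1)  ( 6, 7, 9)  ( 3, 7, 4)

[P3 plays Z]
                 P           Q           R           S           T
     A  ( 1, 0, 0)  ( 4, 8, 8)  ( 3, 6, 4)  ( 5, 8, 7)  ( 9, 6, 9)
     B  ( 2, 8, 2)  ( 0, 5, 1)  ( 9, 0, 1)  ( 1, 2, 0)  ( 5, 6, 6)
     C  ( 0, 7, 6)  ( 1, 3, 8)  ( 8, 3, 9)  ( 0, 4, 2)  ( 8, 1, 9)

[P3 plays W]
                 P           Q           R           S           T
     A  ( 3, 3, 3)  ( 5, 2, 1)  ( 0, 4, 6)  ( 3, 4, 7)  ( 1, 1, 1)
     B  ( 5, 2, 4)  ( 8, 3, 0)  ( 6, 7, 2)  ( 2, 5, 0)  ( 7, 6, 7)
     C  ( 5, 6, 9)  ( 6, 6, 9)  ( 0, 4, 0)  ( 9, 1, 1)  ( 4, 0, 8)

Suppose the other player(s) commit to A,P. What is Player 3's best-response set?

BR_3 = {W}

u_3(X vs A,P) = 0
u_3(Y vs A,P) = 2
u_3(Z vs A,P) = 0
u_3(W vs A,P) = 3
max payoff 3 at {W}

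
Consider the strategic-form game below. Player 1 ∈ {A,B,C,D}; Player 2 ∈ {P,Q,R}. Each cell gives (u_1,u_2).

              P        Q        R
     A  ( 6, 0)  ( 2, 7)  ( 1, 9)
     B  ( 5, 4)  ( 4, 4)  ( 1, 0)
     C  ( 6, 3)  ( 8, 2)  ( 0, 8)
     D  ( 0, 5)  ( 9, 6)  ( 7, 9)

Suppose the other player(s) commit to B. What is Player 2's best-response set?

BR_2 = {P,Q}

u_2(P vs B) = 4
u_2(Q vs B) = 4
u_2(R vs B) = 0
max payoff 4 at {P,Q}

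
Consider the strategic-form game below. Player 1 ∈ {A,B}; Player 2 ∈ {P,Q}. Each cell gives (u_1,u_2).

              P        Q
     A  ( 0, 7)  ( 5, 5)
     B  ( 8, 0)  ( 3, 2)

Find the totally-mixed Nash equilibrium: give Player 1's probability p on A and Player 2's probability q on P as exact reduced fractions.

P1 indiff ⇒ q·0+(1-q)·5 = q·8+(1-q)·3 ⇒ q(-8) = (1-q)(-2) ⇒ q = 1/5
P2 indiff ⇒ p·7+(1-p)·0 = p·5+(1-p)·2 ⇒ p(2) = (1-p)(2) ⇒ p = 1/2

P1 mixes 1/2 on A; P2 mixes 1/5 on P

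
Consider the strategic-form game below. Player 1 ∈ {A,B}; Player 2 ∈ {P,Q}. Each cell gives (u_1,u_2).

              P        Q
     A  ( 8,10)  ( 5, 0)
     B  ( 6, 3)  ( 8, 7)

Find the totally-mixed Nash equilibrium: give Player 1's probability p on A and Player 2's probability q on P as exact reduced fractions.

p=2/7, q=3/5

P1 indiff ⇒ q·8+(1-q)·5 = q·6+(1-q)·8 ⇒ q(2) = (1-q)(3) ⇒ q = 3/5
P2 indiff ⇒ p·10+(1-p)·3 = p·0+(1-p)·7 ⇒ p(10) = (1-p)(4) ⇒ p = 2/7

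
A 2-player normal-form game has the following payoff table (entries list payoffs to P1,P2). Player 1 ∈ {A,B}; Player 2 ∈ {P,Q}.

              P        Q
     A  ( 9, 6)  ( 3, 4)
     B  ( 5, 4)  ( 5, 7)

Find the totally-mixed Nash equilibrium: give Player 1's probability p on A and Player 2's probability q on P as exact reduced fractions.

p=3/5, q=1/3

P1 indiff ⇒ q·9+(1-q)·3 = q·5+(1-q)·5 ⇒ q(4) = (1-q)(2) ⇒ q = 1/3
P2 indiff ⇒ p·6+(1-p)·4 = p·4+(1-p)·7 ⇒ p(2) = (1-p)(3) ⇒ p = 3/5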